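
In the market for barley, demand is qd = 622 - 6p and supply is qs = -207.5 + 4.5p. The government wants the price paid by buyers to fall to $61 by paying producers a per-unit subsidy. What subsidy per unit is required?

Required subsidy s = $42 per unit

At a buyer price of 61, quantity demanded is 622 − 6·61 = 256.
Sellers supply 256 only when they receive ps with -207.5 + 4.5·ps = 256, i.e. ps = 103.
s = ps − pb = 103 − 61 = 42.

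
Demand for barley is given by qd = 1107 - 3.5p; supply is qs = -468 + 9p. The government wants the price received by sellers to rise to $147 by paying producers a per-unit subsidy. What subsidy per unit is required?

At a seller price of 147, quantity supplied is -468 + 9·147 = 855.
Buyers absorb 855 only when they pay pb with 1107 − 3.5·pb = 855, i.e. pb = 72.
s = ps − pb = 147 − 72 = 75.

Required subsidy s = $75 per unit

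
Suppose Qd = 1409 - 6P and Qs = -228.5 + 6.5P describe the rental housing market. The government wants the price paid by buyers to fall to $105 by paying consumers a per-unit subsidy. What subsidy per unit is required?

At a buyer price of 105, quantity demanded is 1409 − 6·105 = 779.
Sellers supply 779 only when they receive Ps with -228.5 + 6.5·Ps = 779, i.e. Ps = 155.
s = Ps − Pb = 155 − 105 = 50.

Required subsidy s = $50 per unit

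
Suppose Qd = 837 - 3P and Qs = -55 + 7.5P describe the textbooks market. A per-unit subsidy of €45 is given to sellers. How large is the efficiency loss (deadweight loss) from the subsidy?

Deadweight loss = 30375/14

Pre-subsidy: 837 - 3P = -55 + 7.5P gives P* = 1784/21, Q* = 4075/7.
With the subsidy, sellers receive Ps = Pb + 45 for each unit, where Pb is the price buyers pay.
Supply in terms of Pb becomes Qs = -55 + 7.5(Pb + 45) = 282.5 + 7.5Pb. Setting this equal to demand: 837 - 3Pb = 282.5 + 7.5Pb, so Pb = 1109/21.
Sellers receive Ps = 1109/21 + 45 = 2054/21; Q' = 837 − 3·(1109/21) = 4750/7.
The subsidy expands output by 4750/7 − 4075/7 = 675/7 past the efficient level; on those units the gap between marginal cost and willingness to pay runs from 0 up to 45.
DWL = ½ × 45 × 675/7 = 30375/14.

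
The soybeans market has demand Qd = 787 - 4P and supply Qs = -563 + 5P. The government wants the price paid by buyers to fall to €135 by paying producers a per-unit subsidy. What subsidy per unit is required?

Required subsidy s = €27 per unit

At a buyer price of 135, quantity demanded is 787 − 4·135 = 247.
Sellers supply 247 only when they receive Ps with -563 + 5·Ps = 247, i.e. Ps = 162.
s = Ps − Pb = 162 − 135 = 27.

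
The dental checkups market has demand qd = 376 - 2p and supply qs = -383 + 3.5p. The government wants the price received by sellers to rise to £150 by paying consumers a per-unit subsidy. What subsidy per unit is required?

Required subsidy s = £33 per unit

At a seller price of 150, quantity supplied is -383 + 3.5·150 = 142.
Buyers absorb 142 only when they pay pb with 376 − 2·pb = 142, i.e. pb = 117.
s = ps − pb = 150 − 117 = 33.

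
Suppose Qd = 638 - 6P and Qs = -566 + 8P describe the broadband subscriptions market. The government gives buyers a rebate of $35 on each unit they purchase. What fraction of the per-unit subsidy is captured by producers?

Pre-subsidy: 638 - 6P = -566 + 8P gives P* = 86, Q* = 122.
With the rebate, buyers effectively pay Pb = Ps − 35, where Ps is the price sellers receive.
Demand in terms of Ps becomes Qd = 638 − 6(Ps − 35) = 848 - 6Ps. Setting this equal to supply: 848 - 6Ps = -566 + 8Ps, so Ps = 101.
Buyers pay Pb = 101 − 35 = 66; Q' = -566 + 8·101 = 242.
Buyers' price falls by P* − Pb = 86 − 66 = 20; sellers' price rises by Ps − P* = 101 − 86 = 15.
So producers capture 15/35 = 3/7 of each unit of subsidy.

Producer share = 3/7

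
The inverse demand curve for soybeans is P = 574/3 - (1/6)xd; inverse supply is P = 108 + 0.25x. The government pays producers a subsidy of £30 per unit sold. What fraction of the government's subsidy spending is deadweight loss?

DWL / government spending = 9/68

Pre-subsidy: 574/3 - (1/6)x = 108 + 0.25x gives x* = 200 and P* = 158.
With the subsidy, sellers receive Ps = Pb + 30 for each unit, where Pb is the price buyers pay.
On the curves, Pb = 574/3 - (1/6)x and Ps = 108 + 0.25x; the wedge Ps − Pb = 30 gives 108 + 0.25x − (574/3 - (1/6)x) = 30, so x' = 272.
Then Pb = 574/3 − (1/6)·272 = 146 and Ps = 108 + 0.25·272 = 176.
ΔCS = ½(200 + 272)(158 − 146) = 2832; ΔPS = ½(200 + 272)(176 − 158) = 4248.
Government spending = 30 × 272 = 8160.
DWL = ½ × 30 × (272 − 200) = 1080; fraction = 1080 / 8160 = 9/68.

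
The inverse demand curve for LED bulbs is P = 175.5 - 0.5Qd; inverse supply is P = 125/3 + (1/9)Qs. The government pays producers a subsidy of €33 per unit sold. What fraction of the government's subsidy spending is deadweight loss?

Pre-subsidy: 175.5 - 0.5Q = 125/3 + (1/9)Q gives Q* = 219 and P* = 66.
With the subsidy, sellers receive Ps = Pb + 33 for each unit, where Pb is the price buyers pay.
On the curves, Pb = 175.5 - 0.5Q and Ps = 125/3 + (1/9)Q; the wedge Ps − Pb = 33 gives 125/3 + (1/9)Q − (175.5 - 0.5Q) = 33, so Q' = 273.
Then Pb = 175.5 − 0.5·273 = 39 and Ps = 125/3 + (1/9)·273 = 72.
ΔCS = ½(219 + 273)(66 − 39) = 6642; ΔPS = ½(219 + 273)(72 − 66) = 1476.
Government spending = 33 × 273 = 9009.
DWL = ½ × 33 × (273 − 219) = 891; fraction = 891 / 9009 = 9/91.

DWL / government spending = 9/91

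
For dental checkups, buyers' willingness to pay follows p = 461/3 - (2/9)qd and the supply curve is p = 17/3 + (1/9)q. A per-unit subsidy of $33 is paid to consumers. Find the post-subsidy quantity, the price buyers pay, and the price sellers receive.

q' = 543; buyers pay $33; sellers receive $66

Pre-subsidy: 461/3 - (2/9)q = 17/3 + (1/9)q gives q* = 444 and p* = 55.
With the rebate, buyers effectively pay pb = ps − 33, where ps is the price sellers receive.
On the curves, pb = 461/3 - (2/9)q and ps = 17/3 + (1/9)q; the wedge ps − pb = 33 gives 17/3 + (1/9)q − (461/3 - (2/9)q) = 33, so q' = 543.
Then pb = 461/3 − (2/9)·543 = 33 and ps = 17/3 + (1/9)·543 = 66.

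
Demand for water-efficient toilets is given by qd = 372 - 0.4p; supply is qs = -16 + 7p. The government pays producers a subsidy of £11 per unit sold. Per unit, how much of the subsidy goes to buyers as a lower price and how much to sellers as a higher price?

Pre-subsidy: 372 - 0.4p = -16 + 7p gives p* = 1940/37, q* = 12988/37.
With the subsidy, sellers receive ps = pb + 11 for each unit, where pb is the price buyers pay.
Supply in terms of pb becomes qs = -16 + 7(pb + 11) = 61 + 7pb. Setting this equal to demand: 372 - 0.4pb = 61 + 7pb, so pb = 1555/37.
Sellers receive ps = 1555/37 + 11 = 1962/37; q' = 372 − 0.4·(1555/37) = 13142/37.
Buyers' price falls by p* − pb = 1940/37 − 1555/37 = 385/37; sellers' price rises by ps − p* = 1962/37 − 1940/37 = 22/37.

Buyers gain 385/37 per unit; sellers gain 22/37 per unit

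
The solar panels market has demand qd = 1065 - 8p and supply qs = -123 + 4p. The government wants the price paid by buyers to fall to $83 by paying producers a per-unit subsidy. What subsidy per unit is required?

Required subsidy s = $48 per unit

At a buyer price of 83, quantity demanded is 1065 − 8·83 = 401.
Sellers supply 401 only when they receive ps with -123 + 4·ps = 401, i.e. ps = 131.
s = ps − pb = 131 − 83 = 48.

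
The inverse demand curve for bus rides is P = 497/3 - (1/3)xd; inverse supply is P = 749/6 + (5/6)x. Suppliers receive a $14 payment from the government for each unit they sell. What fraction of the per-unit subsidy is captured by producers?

Producer share = 5/7

Pre-subsidy: 497/3 - (1/3)x = 749/6 + (5/6)x gives x* = 35 and P* = 154.
With the subsidy, sellers receive Ps = Pb + 14 for each unit, where Pb is the price buyers pay.
On the curves, Pb = 497/3 - (1/3)x and Ps = 749/6 + (5/6)x; the wedge Ps − Pb = 14 gives 749/6 + (5/6)x − (497/3 - (1/3)x) = 14, so x' = 47.
Then Pb = 497/3 − (1/3)·47 = 150 and Ps = 749/6 + (5/6)·47 = 164.
Buyers' price falls by P* − Pb = 154 − 150 = 4; sellers' price rises by Ps − P* = 164 − 154 = 10.
So producers capture 10/14 = 5/7 of each unit of subsidy.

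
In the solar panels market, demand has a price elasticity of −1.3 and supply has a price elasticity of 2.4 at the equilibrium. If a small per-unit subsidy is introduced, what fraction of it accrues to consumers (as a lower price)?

Consumer share = 24/37

For a small subsidy around the equilibrium, the benefit split depends on the relative slopes, which at a point are proportional to the elasticities.
Buyer share = εs/(εs + |εd|) = 2.4/(2.4 + 1.3) = 24/37; seller share = |εd|/(εs + |εd|) = 13/37.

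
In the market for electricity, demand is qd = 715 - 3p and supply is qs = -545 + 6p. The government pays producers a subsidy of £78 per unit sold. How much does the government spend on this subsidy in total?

Government cost = £35178

Pre-subsidy: 715 - 3p = -545 + 6p gives p* = 140, q* = 295.
With the subsidy, sellers receive ps = pb + 78 for each unit, where pb is the price buyers pay.
Supply in terms of pb becomes qs = -545 + 6(pb + 78) = -77 + 6pb. Setting this equal to demand: 715 - 3pb = -77 + 6pb, so pb = 88.
Sellers receive ps = 88 + 78 = 166; q' = 715 − 3·88 = 451.
Government outlay = subsidy × quantity = 78 × 451 = 35178.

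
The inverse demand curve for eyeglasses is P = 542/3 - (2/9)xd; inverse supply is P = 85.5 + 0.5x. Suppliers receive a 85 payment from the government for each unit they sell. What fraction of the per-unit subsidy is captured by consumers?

Pre-subsidy: 542/3 - (2/9)x = 85.5 + 0.5x gives x* = 1713/13 and P* = 1968/13.
With the subsidy, sellers receive Ps = Pb + 85 for each unit, where Pb is the price buyers pay.
On the curves, Pb = 542/3 - (2/9)x and Ps = 85.5 + 0.5x; the wedge Ps − Pb = 85 gives 85.5 + 0.5x − (542/3 - (2/9)x) = 85, so x' = 3243/13.
Then Pb = 542/3 − (2/9)·(3243/13) = 1628/13 and Ps = 85.5 + 0.5·(3243/13) = 2733/13.
Buyers' price falls by P* − Pb = 1968/13 − 1628/13 = 340/13; sellers' price rises by Ps − P* = 2733/13 − 1968/13 = 765/13.
So consumers capture (340/13)/85 = 4/13 of each unit of subsidy.

Consumer share = 4/13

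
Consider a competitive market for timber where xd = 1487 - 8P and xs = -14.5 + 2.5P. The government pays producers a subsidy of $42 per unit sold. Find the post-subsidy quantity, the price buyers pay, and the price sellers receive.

x' = 423; buyers pay $133; sellers receive $175

Pre-subsidy: 1487 - 8P = -14.5 + 2.5P gives P* = 143, x* = 343.
With the subsidy, sellers receive Ps = Pb + 42 for each unit, where Pb is the price buyers pay.
Supply in terms of Pb becomes xs = -14.5 + 2.5(Pb + 42) = 90.5 + 2.5Pb. Setting this equal to demand: 1487 - 8Pb = 90.5 + 2.5Pb, so Pb = 133.
Sellers receive Ps = 133 + 42 = 175; x' = 1487 − 8·133 = 423.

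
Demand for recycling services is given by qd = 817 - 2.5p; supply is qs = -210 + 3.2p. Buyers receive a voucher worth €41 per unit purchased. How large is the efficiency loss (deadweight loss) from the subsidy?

Pre-subsidy: 817 - 2.5p = -210 + 3.2p gives p* = 10270/57, q* = 20894/57.
With the rebate, buyers effectively pay pb = ps − 41, where ps is the price sellers receive.
Demand in terms of ps becomes qd = 817 − 2.5(ps − 41) = 919.5 - 2.5ps. Setting this equal to supply: 919.5 - 2.5ps = -210 + 3.2ps, so ps = 3765/19.
Buyers pay pb = 3765/19 − 41 = 2986/19; q' = -210 + 3.2·(3765/19) = 8058/19.
The subsidy expands output by 8058/19 − 20894/57 = 3280/57 past the efficient level; on those units the gap between marginal cost and willingness to pay runs from 0 up to 41.
DWL = ½ × 41 × 3280/57 = 67240/57.

Deadweight loss = 67240/57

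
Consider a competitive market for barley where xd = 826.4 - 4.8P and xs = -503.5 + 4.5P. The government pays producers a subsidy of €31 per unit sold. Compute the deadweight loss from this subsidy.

Deadweight loss = €1116

Pre-subsidy: 826.4 - 4.8P = -503.5 + 4.5P gives P* = 143, x* = 140.
With the subsidy, sellers receive Ps = Pb + 31 for each unit, where Pb is the price buyers pay.
Supply in terms of Pb becomes xs = -503.5 + 4.5(Pb + 31) = -364 + 4.5Pb. Setting this equal to demand: 826.4 - 4.8Pb = -364 + 4.5Pb, so Pb = 128.
Sellers receive Ps = 128 + 31 = 159; x' = 826.4 − 4.8·128 = 212.
The subsidy expands output by 212 − 140 = 72 past the efficient level; on those units the gap between marginal cost and willingness to pay runs from 0 up to 31.
DWL = ½ × 31 × 72 = 1116.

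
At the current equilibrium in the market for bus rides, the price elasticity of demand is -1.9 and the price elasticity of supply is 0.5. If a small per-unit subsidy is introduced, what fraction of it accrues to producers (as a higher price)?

Producer share = 19/24

For a small subsidy around the equilibrium, the benefit split depends on the relative slopes, which at a point are proportional to the elasticities.
Buyer share = εs/(εs + |εd|) = 0.5/(0.5 + 1.9) = 5/24; seller share = |εd|/(εs + |εd|) = 19/24.
So producers capture 19/24 of the subsidy.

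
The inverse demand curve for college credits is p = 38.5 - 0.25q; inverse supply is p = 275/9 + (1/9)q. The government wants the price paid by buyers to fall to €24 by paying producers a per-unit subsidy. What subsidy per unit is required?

Required subsidy s = €13 per unit

At a buyer price of 24, quantity demanded is 154 − 4·24 = 58.
Sellers supply 58 only when they receive ps = 275/9 + (1/9)·58 = 37.
s = ps − pb = 37 − 24 = 13.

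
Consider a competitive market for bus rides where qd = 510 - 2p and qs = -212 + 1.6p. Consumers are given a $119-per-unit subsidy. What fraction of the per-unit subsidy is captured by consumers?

Pre-subsidy: 510 - 2p = -212 + 1.6p gives p* = 1805/9, q* = 980/9.
With the rebate, buyers effectively pay pb = ps − 119, where ps is the price sellers receive.
Demand in terms of ps becomes qd = 510 − 2(ps − 119) = 748 - 2ps. Setting this equal to supply: 748 - 2ps = -212 + 1.6ps, so ps = 800/3.
Buyers pay pb = 800/3 − 119 = 443/3; q' = -212 + 1.6·(800/3) = 644/3.
Buyers' price falls by p* − pb = 1805/9 − 443/3 = 476/9; sellers' price rises by ps − p* = 800/3 − 1805/9 = 595/9.
So consumers capture (476/9)/119 = 4/9 of each unit of subsidy.

Consumer share = 4/9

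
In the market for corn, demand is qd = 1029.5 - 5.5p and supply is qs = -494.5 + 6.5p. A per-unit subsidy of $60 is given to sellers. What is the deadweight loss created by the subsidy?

Pre-subsidy: 1029.5 - 5.5p = -494.5 + 6.5p gives p* = 127, q* = 331.
With the subsidy, sellers receive ps = pb + 60 for each unit, where pb is the price buyers pay.
Supply in terms of pb becomes qs = -494.5 + 6.5(pb + 60) = -104.5 + 6.5pb. Setting this equal to demand: 1029.5 - 5.5pb = -104.5 + 6.5pb, so pb = 94.5.
Sellers receive ps = 94.5 + 60 = 154.5; q' = 1029.5 − 5.5·94.5 = 509.75.
The subsidy expands output by 509.75 − 331 = 178.75 past the efficient level; on those units the gap between marginal cost and willingness to pay runs from 0 up to 60.
DWL = ½ × 60 × 178.75 = 5362.5.

Deadweight loss = $5362.5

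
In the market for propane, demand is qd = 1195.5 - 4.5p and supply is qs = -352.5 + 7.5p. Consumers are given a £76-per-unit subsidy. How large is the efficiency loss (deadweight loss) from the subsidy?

Pre-subsidy: 1195.5 - 4.5p = -352.5 + 7.5p gives p* = 129, q* = 615.
With the rebate, buyers effectively pay pb = ps − 76, where ps is the price sellers receive.
Demand in terms of ps becomes qd = 1195.5 − 4.5(ps − 76) = 1537.5 - 4.5ps. Setting this equal to supply: 1537.5 - 4.5ps = -352.5 + 7.5ps, so ps = 157.5.
Buyers pay pb = 157.5 − 76 = 81.5; q' = -352.5 + 7.5·157.5 = 828.75.
The subsidy expands output by 828.75 − 615 = 213.75 past the efficient level; on those units the gap between marginal cost and willingness to pay runs from 0 up to 76.
DWL = ½ × 76 × 213.75 = 8122.5.

Deadweight loss = £8122.5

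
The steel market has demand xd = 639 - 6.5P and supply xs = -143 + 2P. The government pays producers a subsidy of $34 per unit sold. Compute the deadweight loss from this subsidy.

Deadweight loss = $884

Pre-subsidy: 639 - 6.5P = -143 + 2P gives P* = 92, x* = 41.
With the subsidy, sellers receive Ps = Pb + 34 for each unit, where Pb is the price buyers pay.
Supply in terms of Pb becomes xs = -143 + 2(Pb + 34) = -75 + 2Pb. Setting this equal to demand: 639 - 6.5Pb = -75 + 2Pb, so Pb = 84.
Sellers receive Ps = 84 + 34 = 118; x' = 639 − 6.5·84 = 93.
The subsidy expands output by 93 − 41 = 52 past the efficient level; on those units the gap between marginal cost and willingness to pay runs from 0 up to 34.
DWL = ½ × 34 × 52 = 884.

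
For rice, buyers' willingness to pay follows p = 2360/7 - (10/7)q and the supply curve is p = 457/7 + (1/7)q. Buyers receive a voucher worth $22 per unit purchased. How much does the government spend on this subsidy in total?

Pre-subsidy: 2360/7 - (10/7)q = 457/7 + (1/7)q gives q* = 173 and p* = 90.
With the rebate, buyers effectively pay pb = ps − 22, where ps is the price sellers receive.
On the curves, pb = 2360/7 - (10/7)q and ps = 457/7 + (1/7)q; the wedge ps − pb = 22 gives 457/7 + (1/7)q − (2360/7 - (10/7)q) = 22, so q' = 187.
Then pb = 2360/7 − (10/7)·187 = 70 and ps = 457/7 + (1/7)·187 = 92.
Government outlay = subsidy × quantity = 22 × 187 = 4114.

Government cost = $4114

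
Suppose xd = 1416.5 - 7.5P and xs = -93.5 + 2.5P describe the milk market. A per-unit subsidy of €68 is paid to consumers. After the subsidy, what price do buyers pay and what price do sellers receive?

Buyers pay €134; sellers receive €202

Pre-subsidy: 1416.5 - 7.5P = -93.5 + 2.5P gives P* = 151, x* = 284.
With the rebate, buyers effectively pay Pb = Ps − 68, where Ps is the price sellers receive.
Demand in terms of Ps becomes xd = 1416.5 − 7.5(Ps − 68) = 1926.5 - 7.5Ps. Setting this equal to supply: 1926.5 - 7.5Ps = -93.5 + 2.5Ps, so Ps = 202.
Buyers pay Pb = 202 − 68 = 134; x' = -93.5 + 2.5·202 = 411.5.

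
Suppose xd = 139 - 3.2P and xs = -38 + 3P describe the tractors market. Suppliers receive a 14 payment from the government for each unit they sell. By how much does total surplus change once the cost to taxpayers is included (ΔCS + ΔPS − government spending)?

Pre-subsidy: 139 - 3.2P = -38 + 3P gives P* = 885/31, x* = 1477/31.
With the subsidy, sellers receive Ps = Pb + 14 for each unit, where Pb is the price buyers pay.
Supply in terms of Pb becomes xs = -38 + 3(Pb + 14) = 4 + 3Pb. Setting this equal to demand: 139 - 3.2Pb = 4 + 3Pb, so Pb = 675/31.
Sellers receive Ps = 675/31 + 14 = 1109/31; x' = 139 − 3.2·(675/31) = 2149/31.
ΔCS = ½(1477/31 + 2149/31)(885/31 − 675/31) = 380730/961; ΔPS = ½(1477/31 + 2149/31)(1109/31 − 885/31) = 406112/961.
Government spending = 14 × 2149/31 = 30086/31.
Net change = 380730/961 + 406112/961 − 30086/31 = -4704/31. The loss equals the DWL triangle ½·14·672/31.

Net change in total surplus = -4704/31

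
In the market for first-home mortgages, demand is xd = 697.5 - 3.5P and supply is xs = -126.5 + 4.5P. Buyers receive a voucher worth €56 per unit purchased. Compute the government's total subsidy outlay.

Pre-subsidy: 697.5 - 3.5P = -126.5 + 4.5P gives P* = 103, x* = 337.
With the rebate, buyers effectively pay Pb = Ps − 56, where Ps is the price sellers receive.
Demand in terms of Ps becomes xd = 697.5 − 3.5(Ps − 56) = 893.5 - 3.5Ps. Setting this equal to supply: 893.5 - 3.5Ps = -126.5 + 4.5Ps, so Ps = 127.5.
Buyers pay Pb = 127.5 − 56 = 71.5; x' = -126.5 + 4.5·127.5 = 447.25.
Government outlay = subsidy × quantity = 56 × 447.25 = 25046.

Government cost = €25046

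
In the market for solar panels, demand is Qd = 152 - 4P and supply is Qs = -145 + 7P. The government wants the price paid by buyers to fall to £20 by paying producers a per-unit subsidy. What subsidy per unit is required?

At a buyer price of 20, quantity demanded is 152 − 4·20 = 72.
Sellers supply 72 only when they receive Ps with -145 + 7·Ps = 72, i.e. Ps = 31.
s = Ps − Pb = 31 − 20 = 11.

Required subsidy s = £11 per unit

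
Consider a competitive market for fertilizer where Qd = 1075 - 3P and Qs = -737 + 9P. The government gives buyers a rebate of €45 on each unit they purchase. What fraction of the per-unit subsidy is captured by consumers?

Pre-subsidy: 1075 - 3P = -737 + 9P gives P* = 151, Q* = 622.
With the rebate, buyers effectively pay Pb = Ps − 45, where Ps is the price sellers receive.
Demand in terms of Ps becomes Qd = 1075 − 3(Ps − 45) = 1210 - 3Ps. Setting this equal to supply: 1210 - 3Ps = -737 + 9Ps, so Ps = 162.25.
Buyers pay Pb = 162.25 − 45 = 117.25; Q' = -737 + 9·162.25 = 723.25.
Buyers' price falls by P* − Pb = 151 − 117.25 = 33.75; sellers' price rises by Ps − P* = 162.25 − 151 = 11.25.
So consumers capture 33.75/45 = 0.75 of each unit of subsidy.

Consumer share = 0.75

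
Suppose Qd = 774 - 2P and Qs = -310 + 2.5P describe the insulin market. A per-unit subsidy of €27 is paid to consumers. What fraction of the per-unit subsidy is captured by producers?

Producer share = 4/9

Pre-subsidy: 774 - 2P = -310 + 2.5P gives P* = 2168/9, Q* = 2630/9.
With the rebate, buyers effectively pay Pb = Ps − 27, where Ps is the price sellers receive.
Demand in terms of Ps becomes Qd = 774 − 2(Ps − 27) = 828 - 2Ps. Setting this equal to supply: 828 - 2Ps = -310 + 2.5Ps, so Ps = 2276/9.
Buyers pay Pb = 2276/9 − 27 = 2033/9; Q' = -310 + 2.5·(2276/9) = 2900/9.
Buyers' price falls by P* − Pb = 2168/9 − 2033/9 = 15; sellers' price rises by Ps − P* = 2276/9 − 2168/9 = 12.
So producers capture 12/27 = 4/9 of each unit of subsidy.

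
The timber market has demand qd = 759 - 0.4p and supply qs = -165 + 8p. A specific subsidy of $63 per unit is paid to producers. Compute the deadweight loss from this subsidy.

Deadweight loss = $756

Pre-subsidy: 759 - 0.4p = -165 + 8p gives p* = 110, q* = 715.
With the subsidy, sellers receive ps = pb + 63 for each unit, where pb is the price buyers pay.
Supply in terms of pb becomes qs = -165 + 8(pb + 63) = 339 + 8pb. Setting this equal to demand: 759 - 0.4pb = 339 + 8pb, so pb = 50.
Sellers receive ps = 50 + 63 = 113; q' = 759 − 0.4·50 = 739.
The subsidy expands output by 739 − 715 = 24 past the efficient level; on those units the gap between marginal cost and willingness to pay runs from 0 up to 63.
DWL = ½ × 63 × 24 = 756.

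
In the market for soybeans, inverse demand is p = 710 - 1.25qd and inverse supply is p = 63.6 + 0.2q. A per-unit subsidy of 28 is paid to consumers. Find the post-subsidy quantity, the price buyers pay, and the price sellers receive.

q' = 13488/29; buyers pay 3730/29; sellers receive 4542/29

Pre-subsidy: 710 - 1.25q = 63.6 + 0.2q gives q* = 12928/29 and p* = 4430/29.
With the rebate, buyers effectively pay pb = ps − 28, where ps is the price sellers receive.
On the curves, pb = 710 - 1.25q and ps = 63.6 + 0.2q; the wedge ps − pb = 28 gives 63.6 + 0.2q − (710 - 1.25q) = 28, so q' = 13488/29.
Then pb = 710 − 1.25·(13488/29) = 3730/29 and ps = 63.6 + 0.2·(13488/29) = 4542/29.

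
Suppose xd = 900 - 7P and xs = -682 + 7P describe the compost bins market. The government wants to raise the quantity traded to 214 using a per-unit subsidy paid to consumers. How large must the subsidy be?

At x = 214, invert demand for the buyer price: Pb = (900 − 214)/7 = 98; invert supply for the seller price: Ps = (214 − (-682))/7 = 128.
The subsidy must fill the gap: s = Ps − Pb = 128 − 98 = 30.

Required subsidy s = 30 per unit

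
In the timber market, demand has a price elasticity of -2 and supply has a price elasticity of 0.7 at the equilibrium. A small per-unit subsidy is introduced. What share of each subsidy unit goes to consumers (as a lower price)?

For a small subsidy around the equilibrium, the benefit split depends on the relative slopes, which at a point are proportional to the elasticities.
Buyer share = εs/(εs + |εd|) = 0.7/(0.7 + 2) = 7/27; seller share = |εd|/(εs + |εd|) = 20/27.

Consumer share = 7/27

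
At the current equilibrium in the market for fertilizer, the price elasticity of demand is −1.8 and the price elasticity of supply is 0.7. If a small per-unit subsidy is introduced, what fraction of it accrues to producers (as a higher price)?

For a small subsidy around the equilibrium, the benefit split depends on the relative slopes, which at a point are proportional to the elasticities.
Buyer share = εs/(εs + |εd|) = 0.7/(0.7 + 1.8) = 0.28; seller share = |εd|/(εs + |εd|) = 0.72.
So producers capture 0.72 of the subsidy.

Producer share = 0.72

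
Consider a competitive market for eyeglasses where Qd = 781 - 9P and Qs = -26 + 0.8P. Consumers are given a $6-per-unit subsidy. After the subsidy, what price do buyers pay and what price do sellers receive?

Buyers pay 573/7; sellers receive 615/7

Pre-subsidy: 781 - 9P = -26 + 0.8P gives P* = 4035/49, Q* = 1954/49.
With the rebate, buyers effectively pay Pb = Ps − 6, where Ps is the price sellers receive.
Demand in terms of Ps becomes Qd = 781 − 9(Ps − 6) = 835 - 9Ps. Setting this equal to supply: 835 - 9Ps = -26 + 0.8Ps, so Ps = 615/7.
Buyers pay Pb = 615/7 − 6 = 573/7; Q' = -26 + 0.8·(615/7) = 310/7.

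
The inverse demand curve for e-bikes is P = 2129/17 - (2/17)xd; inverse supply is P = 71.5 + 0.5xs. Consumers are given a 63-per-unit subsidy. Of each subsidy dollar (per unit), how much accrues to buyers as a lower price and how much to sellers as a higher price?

Pre-subsidy: 2129/17 - (2/17)x = 71.5 + 0.5x gives x* = 87 and P* = 115.
With the rebate, buyers effectively pay Pb = Ps − 63, where Ps is the price sellers receive.
On the curves, Pb = 2129/17 - (2/17)x and Ps = 71.5 + 0.5x; the wedge Ps − Pb = 63 gives 71.5 + 0.5x − (2129/17 - (2/17)x) = 63, so x' = 189.
Then Pb = 2129/17 − (2/17)·189 = 103 and Ps = 71.5 + 0.5·189 = 166.
Buyers' price falls by P* − Pb = 115 − 103 = 12; sellers' price rises by Ps − P* = 166 − 115 = 51.

Buyers gain 12 per unit; sellers gain 51 per unit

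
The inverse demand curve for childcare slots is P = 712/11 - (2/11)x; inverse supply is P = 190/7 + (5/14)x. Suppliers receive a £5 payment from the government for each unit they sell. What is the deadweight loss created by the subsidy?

Pre-subsidy: 712/11 - (2/11)x = 190/7 + (5/14)x gives x* = 5788/83 and P* = 4320/83.
With the subsidy, sellers receive Ps = Pb + 5 for each unit, where Pb is the price buyers pay.
On the curves, Pb = 712/11 - (2/11)x and Ps = 190/7 + (5/14)x; the wedge Ps − Pb = 5 gives 190/7 + (5/14)x − (712/11 - (2/11)x) = 5, so x' = 6558/83.
Then Pb = 712/11 − (2/11)·(6558/83) = 4180/83 and Ps = 190/7 + (5/14)·(6558/83) = 4595/83.
The subsidy expands output by 6558/83 − 5788/83 = 770/83 past the efficient level; on those units the gap between marginal cost and willingness to pay runs from 0 up to 5.
DWL = ½ × 5 × 770/83 = 1925/83.

Deadweight loss = 1925/83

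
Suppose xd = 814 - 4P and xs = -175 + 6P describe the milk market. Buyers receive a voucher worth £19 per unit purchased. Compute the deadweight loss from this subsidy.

Deadweight loss = £433.2

Pre-subsidy: 814 - 4P = -175 + 6P gives P* = 98.9, x* = 418.4.
With the rebate, buyers effectively pay Pb = Ps − 19, where Ps is the price sellers receive.
Demand in terms of Ps becomes xd = 814 − 4(Ps − 19) = 890 - 4Ps. Setting this equal to supply: 890 - 4Ps = -175 + 6Ps, so Ps = 106.5.
Buyers pay Pb = 106.5 − 19 = 87.5; x' = -175 + 6·106.5 = 464.
The subsidy expands output by 464 − 418.4 = 45.6 past the efficient level; on those units the gap between marginal cost and willingness to pay runs from 0 up to 19.
DWL = ½ × 19 × 45.6 = 433.2.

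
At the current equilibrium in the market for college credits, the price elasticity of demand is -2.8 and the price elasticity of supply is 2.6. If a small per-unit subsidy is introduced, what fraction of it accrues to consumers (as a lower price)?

Consumer share = 13/27

For a small subsidy around the equilibrium, the benefit split depends on the relative slopes, which at a point are proportional to the elasticities.
Buyer share = εs/(εs + |εd|) = 2.6/(2.6 + 2.8) = 13/27; seller share = |εd|/(εs + |εd|) = 14/27.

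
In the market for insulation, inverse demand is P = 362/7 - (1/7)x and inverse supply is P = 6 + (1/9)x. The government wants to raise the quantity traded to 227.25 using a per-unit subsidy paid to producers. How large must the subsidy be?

Required subsidy s = 12 per unit

At x = 227.25, from the demand curve buyers pay Pb = 362/7 − (1/7)·227.25 = 19.25; from the supply curve sellers need Ps = 6 + (1/9)·227.25 = 31.25.
The subsidy must fill the gap: s = Ps − Pb = 31.25 − 19.25 = 12.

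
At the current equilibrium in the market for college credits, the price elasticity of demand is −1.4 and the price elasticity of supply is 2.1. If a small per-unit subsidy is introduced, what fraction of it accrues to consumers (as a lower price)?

For a small subsidy around the equilibrium, the benefit split depends on the relative slopes, which at a point are proportional to the elasticities.
Buyer share = εs/(εs + |εd|) = 2.1/(2.1 + 1.4) = 0.6; seller share = |εd|/(εs + |εd|) = 0.4.

Consumer share = 0.6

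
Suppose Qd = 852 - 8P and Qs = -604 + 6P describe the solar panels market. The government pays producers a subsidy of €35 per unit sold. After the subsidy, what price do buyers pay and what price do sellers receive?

Pre-subsidy: 852 - 8P = -604 + 6P gives P* = 104, Q* = 20.
With the subsidy, sellers receive Ps = Pb + 35 for each unit, where Pb is the price buyers pay.
Supply in terms of Pb becomes Qs = -604 + 6(Pb + 35) = -394 + 6Pb. Setting this equal to demand: 852 - 8Pb = -394 + 6Pb, so Pb = 89.
Sellers receive Ps = 89 + 35 = 124; Q' = 852 − 8·89 = 140.

Buyers pay €89; sellers receive €124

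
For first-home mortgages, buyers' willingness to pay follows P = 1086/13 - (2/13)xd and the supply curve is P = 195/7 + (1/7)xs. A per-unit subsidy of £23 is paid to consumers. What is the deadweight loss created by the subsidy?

Deadweight loss = 48139/54

Pre-subsidy: 1086/13 - (2/13)x = 195/7 + (1/7)x gives x* = 563/3 and P* = 164/3.
With the rebate, buyers effectively pay Pb = Ps − 23, where Ps is the price sellers receive.
On the curves, Pb = 1086/13 - (2/13)x and Ps = 195/7 + (1/7)x; the wedge Ps − Pb = 23 gives 195/7 + (1/7)x − (1086/13 - (2/13)x) = 23, so x' = 7160/27.
Then Pb = 1086/13 − (2/13)·(7160/27) = 1154/27 and Ps = 195/7 + (1/7)·(7160/27) = 1775/27.
The subsidy expands output by 7160/27 − 563/3 = 2093/27 past the efficient level; on those units the gap between marginal cost and willingness to pay runs from 0 up to 23.
DWL = ½ × 23 × 2093/27 = 48139/54.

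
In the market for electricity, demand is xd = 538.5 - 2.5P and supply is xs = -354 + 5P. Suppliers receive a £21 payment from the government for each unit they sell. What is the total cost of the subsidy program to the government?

Pre-subsidy: 538.5 - 2.5P = -354 + 5P gives P* = 119, x* = 241.
With the subsidy, sellers receive Ps = Pb + 21 for each unit, where Pb is the price buyers pay.
Supply in terms of Pb becomes xs = -354 + 5(Pb + 21) = -249 + 5Pb. Setting this equal to demand: 538.5 - 2.5Pb = -249 + 5Pb, so Pb = 105.
Sellers receive Ps = 105 + 21 = 126; x' = 538.5 − 2.5·105 = 276.
Government outlay = subsidy × quantity = 21 × 276 = 5796.

Government cost = £5796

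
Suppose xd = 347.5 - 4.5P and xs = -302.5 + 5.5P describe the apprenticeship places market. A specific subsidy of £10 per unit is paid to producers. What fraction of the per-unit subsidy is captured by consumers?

Pre-subsidy: 347.5 - 4.5P = -302.5 + 5.5P gives P* = 65, x* = 55.
With the subsidy, sellers receive Ps = Pb + 10 for each unit, where Pb is the price buyers pay.
Supply in terms of Pb becomes xs = -302.5 + 5.5(Pb + 10) = -247.5 + 5.5Pb. Setting this equal to demand: 347.5 - 4.5Pb = -247.5 + 5.5Pb, so Pb = 59.5.
Sellers receive Ps = 59.5 + 10 = 69.5; x' = 347.5 − 4.5·59.5 = 79.75.
Buyers' price falls by P* − Pb = 65 − 59.5 = 5.5; sellers' price rises by Ps − P* = 69.5 − 65 = 4.5.
So consumers capture 5.5/10 = 0.55 of each unit of subsidy.

Consumer share = 0.55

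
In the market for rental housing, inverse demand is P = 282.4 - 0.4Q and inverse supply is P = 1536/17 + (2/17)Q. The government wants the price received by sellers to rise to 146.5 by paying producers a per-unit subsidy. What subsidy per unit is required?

At a seller price of 146.5, quantity supplied is -768 + 8.5·146.5 = 477.25.
Buyers absorb 477.25 only when they pay Pb = 282.4 − 0.4·477.25 = 91.5.
s = Ps − Pb = 146.5 − 91.5 = 55.

Required subsidy s = 55 per unit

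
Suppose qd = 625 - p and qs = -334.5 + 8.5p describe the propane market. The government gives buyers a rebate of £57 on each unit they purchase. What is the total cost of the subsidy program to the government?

Pre-subsidy: 625 - p = -334.5 + 8.5p gives p* = 101, q* = 524.
With the rebate, buyers effectively pay pb = ps − 57, where ps is the price sellers receive.
Demand in terms of ps becomes qd = 625 − 1(ps − 57) = 682 - ps. Setting this equal to supply: 682 - ps = -334.5 + 8.5ps, so ps = 107.
Buyers pay pb = 107 − 57 = 50; q' = -334.5 + 8.5·107 = 575.
Government outlay = subsidy × quantity = 57 × 575 = 32775.

Government cost = £32775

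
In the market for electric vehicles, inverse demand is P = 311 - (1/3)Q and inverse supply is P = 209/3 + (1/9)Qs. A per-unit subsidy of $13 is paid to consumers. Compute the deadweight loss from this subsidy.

Deadweight loss = $190.125

Pre-subsidy: 311 - (1/3)Q = 209/3 + (1/9)Q gives Q* = 543 and P* = 130.
With the rebate, buyers effectively pay Pb = Ps − 13, where Ps is the price sellers receive.
On the curves, Pb = 311 - (1/3)Q and Ps = 209/3 + (1/9)Q; the wedge Ps − Pb = 13 gives 209/3 + (1/9)Q − (311 - (1/3)Q) = 13, so Q' = 572.25.
Then Pb = 311 − (1/3)·572.25 = 120.25 and Ps = 209/3 + (1/9)·572.25 = 133.25.
The subsidy expands output by 572.25 − 543 = 29.25 past the efficient level; on those units the gap between marginal cost and willingness to pay runs from 0 up to 13.
DWL = ½ × 13 × 29.25 = 190.125.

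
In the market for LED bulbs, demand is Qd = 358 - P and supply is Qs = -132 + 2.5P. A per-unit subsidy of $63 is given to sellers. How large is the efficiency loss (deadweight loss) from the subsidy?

Pre-subsidy: 358 - P = -132 + 2.5P gives P* = 140, Q* = 218.
With the subsidy, sellers receive Ps = Pb + 63 for each unit, where Pb is the price buyers pay.
Supply in terms of Pb becomes Qs = -132 + 2.5(Pb + 63) = 25.5 + 2.5Pb. Setting this equal to demand: 358 - Pb = 25.5 + 2.5Pb, so Pb = 95.
Sellers receive Ps = 95 + 63 = 158; Q' = 358 − 1·95 = 263.
The subsidy expands output by 263 − 218 = 45 past the efficient level; on those units the gap between marginal cost and willingness to pay runs from 0 up to 63.
DWL = ½ × 63 × 45 = 1417.5.

Deadweight loss = $1417.5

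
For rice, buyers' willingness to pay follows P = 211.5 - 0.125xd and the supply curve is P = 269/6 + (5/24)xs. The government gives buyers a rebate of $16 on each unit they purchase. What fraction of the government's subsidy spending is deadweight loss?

Pre-subsidy: 211.5 - 0.125x = 269/6 + (5/24)x gives x* = 500 and P* = 149.
With the rebate, buyers effectively pay Pb = Ps − 16, where Ps is the price sellers receive.
On the curves, Pb = 211.5 - 0.125x and Ps = 269/6 + (5/24)x; the wedge Ps − Pb = 16 gives 269/6 + (5/24)x − (211.5 - 0.125x) = 16, so x' = 548.
Then Pb = 211.5 − 0.125·548 = 143 and Ps = 269/6 + (5/24)·548 = 159.
ΔCS = ½(500 + 548)(149 − 143) = 3144; ΔPS = ½(500 + 548)(159 − 149) = 5240.
Government spending = 16 × 548 = 8768.
DWL = ½ × 16 × (548 − 500) = 384; fraction = 384 / 8768 = 6/137.

DWL / government spending = 6/137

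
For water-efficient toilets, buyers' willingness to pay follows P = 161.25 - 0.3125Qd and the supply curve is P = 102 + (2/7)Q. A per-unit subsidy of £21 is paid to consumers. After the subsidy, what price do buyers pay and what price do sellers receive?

Buyers pay 7995/67; sellers receive 9402/67

Pre-subsidy: 161.25 - 0.3125Q = 102 + (2/7)Q gives Q* = 6636/67 and P* = 8730/67.
With the rebate, buyers effectively pay Pb = Ps − 21, where Ps is the price sellers receive.
On the curves, Pb = 161.25 - 0.3125Q and Ps = 102 + (2/7)Q; the wedge Ps − Pb = 21 gives 102 + (2/7)Q − (161.25 - 0.3125Q) = 21, so Q' = 8988/67.
Then Pb = 161.25 − 0.3125·(8988/67) = 7995/67 and Ps = 102 + (2/7)·(8988/67) = 9402/67.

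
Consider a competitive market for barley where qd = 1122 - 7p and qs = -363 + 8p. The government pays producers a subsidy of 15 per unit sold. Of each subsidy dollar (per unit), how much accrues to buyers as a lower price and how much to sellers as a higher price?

Buyers gain 8 per unit; sellers gain 7 per unit

Pre-subsidy: 1122 - 7p = -363 + 8p gives p* = 99, q* = 429.
With the subsidy, sellers receive ps = pb + 15 for each unit, where pb is the price buyers pay.
Supply in terms of pb becomes qs = -363 + 8(pb + 15) = -243 + 8pb. Setting this equal to demand: 1122 - 7pb = -243 + 8pb, so pb = 91.
Sellers receive ps = 91 + 15 = 106; q' = 1122 − 7·91 = 485.
Buyers' price falls by p* − pb = 99 − 91 = 8; sellers' price rises by ps − p* = 106 − 99 = 7.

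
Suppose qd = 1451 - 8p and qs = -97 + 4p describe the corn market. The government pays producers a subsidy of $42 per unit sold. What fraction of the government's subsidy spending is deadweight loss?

DWL / government spending = 56/531

Pre-subsidy: 1451 - 8p = -97 + 4p gives p* = 129, q* = 419.
With the subsidy, sellers receive ps = pb + 42 for each unit, where pb is the price buyers pay.
Supply in terms of pb becomes qs = -97 + 4(pb + 42) = 71 + 4pb. Setting this equal to demand: 1451 - 8pb = 71 + 4pb, so pb = 115.
Sellers receive ps = 115 + 42 = 157; q' = 1451 − 8·115 = 531.
ΔCS = ½(419 + 531)(129 − 115) = 6650; ΔPS = ½(419 + 531)(157 − 129) = 13300.
Government spending = 42 × 531 = 22302.
DWL = ½ × 42 × (531 − 419) = 2352; fraction = 2352 / 22302 = 56/531.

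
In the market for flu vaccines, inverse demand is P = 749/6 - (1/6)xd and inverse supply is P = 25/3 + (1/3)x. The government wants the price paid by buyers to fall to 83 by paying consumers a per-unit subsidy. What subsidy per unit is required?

Required subsidy s = 9 per unit

At a buyer price of 83, quantity demanded is 749 − 6·83 = 251.
Sellers supply 251 only when they receive Ps = 25/3 + (1/3)·251 = 92.
s = Ps − Pb = 92 − 83 = 9.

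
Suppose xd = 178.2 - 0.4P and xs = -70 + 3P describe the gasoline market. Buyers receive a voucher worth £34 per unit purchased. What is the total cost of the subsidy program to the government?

Pre-subsidy: 178.2 - 0.4P = -70 + 3P gives P* = 73, x* = 149.
With the rebate, buyers effectively pay Pb = Ps − 34, where Ps is the price sellers receive.
Demand in terms of Ps becomes xd = 178.2 − 0.4(Ps − 34) = 191.8 - 0.4Ps. Setting this equal to supply: 191.8 - 0.4Ps = -70 + 3Ps, so Ps = 77.
Buyers pay Pb = 77 − 34 = 43; x' = -70 + 3·77 = 161.
Government outlay = subsidy × quantity = 34 × 161 = 5474.

Government cost = £5474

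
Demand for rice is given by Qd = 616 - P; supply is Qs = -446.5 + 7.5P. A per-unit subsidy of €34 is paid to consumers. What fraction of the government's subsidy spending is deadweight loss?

DWL / government spending = 15/521

Pre-subsidy: 616 - P = -446.5 + 7.5P gives P* = 125, Q* = 491.
With the rebate, buyers effectively pay Pb = Ps − 34, where Ps is the price sellers receive.
Demand in terms of Ps becomes Qd = 616 − 1(Ps − 34) = 650 - Ps. Setting this equal to supply: 650 - Ps = -446.5 + 7.5Ps, so Ps = 129.
Buyers pay Pb = 129 − 34 = 95; Q' = -446.5 + 7.5·129 = 521.
ΔCS = ½(491 + 521)(125 − 95) = 15180; ΔPS = ½(491 + 521)(129 − 125) = 2024.
Government spending = 34 × 521 = 17714.
DWL = ½ × 34 × (521 − 491) = 510; fraction = 510 / 17714 = 15/521.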